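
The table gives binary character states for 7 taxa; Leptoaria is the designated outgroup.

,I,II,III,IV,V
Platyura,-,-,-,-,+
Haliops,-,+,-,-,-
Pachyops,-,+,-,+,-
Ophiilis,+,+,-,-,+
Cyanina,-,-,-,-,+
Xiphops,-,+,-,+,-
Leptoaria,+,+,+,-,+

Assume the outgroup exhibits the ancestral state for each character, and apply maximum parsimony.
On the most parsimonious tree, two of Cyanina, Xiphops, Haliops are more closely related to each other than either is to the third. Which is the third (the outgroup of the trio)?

Cyanina

Character polarity is set by the outgroup: the derived state is whichever differs from the outgroup's state, so for I, II, III, V the derived state is '-', and for the remaining characters it is '+'.
I (derived state '-') is shared by Cyanina, Haliops, Pachyops, Platyura, and Xiphops — a synapomorphy uniting that clade.
Only Cyanina and Platyura show the derived state '-' for II, supporting them as a clade.
All ingroup taxa share the derived state '-' for III; it defines the ingroup but does not resolve relationships within it.
IV: derived state '+' in Pachyops and Xiphops only — synapomorphy for {Pachyops, Xiphops}.
V (derived state '-') is shared by Haliops, Pachyops, and Xiphops — a synapomorphy uniting that clade.
Most parsimonious ingroup topology: (((Cyanina,Platyura),((Xiphops,Pachyops),Haliops)),Ophiilis).
Haliops and Xiphops share a more recent common ancestor with each other than either does with Cyanina, so Cyanina is the least closely related of the three.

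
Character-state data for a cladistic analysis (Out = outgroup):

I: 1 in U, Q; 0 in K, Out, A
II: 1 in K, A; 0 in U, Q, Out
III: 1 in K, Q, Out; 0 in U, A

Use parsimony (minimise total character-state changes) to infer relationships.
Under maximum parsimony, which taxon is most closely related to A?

Character polarity is set by the outgroup: the derived state is whichever differs from the outgroup's state, so for III the derived state is '0', and for the remaining characters it is '1'.
Only Q and U show the derived state '1' for I, supporting them as a clade.
II (derived state '1') is shared by A and K — a synapomorphy uniting that clade.
III (state '0') occurs in A and U but conflicts with the nesting implied by the other characters — most parsimoniously interpreted as homoplasy.
Most parsimonious ingroup topology: ((U,Q),(K,A)).
A and K form a cherry on this tree, so they are sister taxa.

K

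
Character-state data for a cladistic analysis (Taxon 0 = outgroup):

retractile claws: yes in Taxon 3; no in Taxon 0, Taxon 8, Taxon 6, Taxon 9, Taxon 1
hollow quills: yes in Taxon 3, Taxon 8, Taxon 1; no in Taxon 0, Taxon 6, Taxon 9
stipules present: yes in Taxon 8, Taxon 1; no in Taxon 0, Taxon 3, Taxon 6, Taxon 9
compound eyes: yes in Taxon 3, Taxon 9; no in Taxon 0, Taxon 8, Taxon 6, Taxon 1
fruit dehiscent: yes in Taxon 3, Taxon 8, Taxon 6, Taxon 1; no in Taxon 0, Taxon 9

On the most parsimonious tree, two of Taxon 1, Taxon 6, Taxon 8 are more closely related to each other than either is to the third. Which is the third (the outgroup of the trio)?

Taxon 6

The outgroup has state 'no' for every character, so 'yes' is the derived state throughout.
retractile claws (derived state 'yes') is unique to Taxon 3 (autapomorphy; uninformative for grouping).
hollow quills: derived state 'yes' in Taxon 1, Taxon 3, and Taxon 8 only — synapomorphy for {Taxon 1, Taxon 3, Taxon 8}.
stipules present (derived state 'yes') is shared by Taxon 1 and Taxon 8 — a synapomorphy uniting that clade.
compound eyes (state 'yes') occurs in Taxon 3 and Taxon 9 but conflicts with the nesting implied by the other characters — most parsimoniously interpreted as homoplasy.
Only Taxon 1, Taxon 3, Taxon 6, and Taxon 8 show the derived state 'yes' for fruit dehiscent, supporting them as a clade.
Most parsimonious ingroup topology: ((Taxon 6,((Taxon 1,Taxon 8),Taxon 3)),Taxon 9).
Taxon 1 and Taxon 8 share a more recent common ancestor with each other than either does with Taxon 6, so Taxon 6 is the least closely related of the three.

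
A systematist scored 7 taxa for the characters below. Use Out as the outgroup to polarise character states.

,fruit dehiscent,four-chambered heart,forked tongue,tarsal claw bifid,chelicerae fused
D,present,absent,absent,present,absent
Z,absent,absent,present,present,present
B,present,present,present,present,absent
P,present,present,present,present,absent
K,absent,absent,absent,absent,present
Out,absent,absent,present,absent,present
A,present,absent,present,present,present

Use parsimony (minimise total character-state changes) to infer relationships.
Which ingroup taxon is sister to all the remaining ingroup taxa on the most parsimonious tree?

Character polarity is set by the outgroup: the derived state is whichever differs from the outgroup's state, so for forked tongue, chelicerae fused the derived state is 'absent', and for the remaining characters it is 'present'.
fruit dehiscent: derived state 'present' in A, B, D, and P only — synapomorphy for {A, B, D, P}.
four-chambered heart: derived state 'present' in B and P only — synapomorphy for {B, P}.
forked tongue groups D and K, which is incompatible with the clades supported by the remaining characters; treating it as convergent (homoplasy) costs fewer steps than any alternative tree.
tarsal claw bifid (derived state 'present') is shared by A, B, D, P, and Z — a synapomorphy uniting that clade.
Only B, D, and P show the derived state 'absent' for chelicerae fused, supporting them as a clade.
Most parsimonious ingroup topology: (((A,((B,P),D)),Z),K).
K is sister to the clade containing all other ingroup taxa, so it is the earliest-diverging (most basal) ingroup lineage.

K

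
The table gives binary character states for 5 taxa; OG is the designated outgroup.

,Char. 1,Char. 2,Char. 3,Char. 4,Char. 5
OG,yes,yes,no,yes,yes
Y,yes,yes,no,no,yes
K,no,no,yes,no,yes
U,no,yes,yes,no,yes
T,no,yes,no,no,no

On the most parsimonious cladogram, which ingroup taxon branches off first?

Character polarity is set by the outgroup: the derived state is whichever differs from the outgroup's state, so for Char. 1, Char. 2, Char. 4, Char. 5 the derived state is 'no', and for the remaining characters it is 'yes'.
Char. 1 (derived state 'no') is shared by K, T, and U — a synapomorphy uniting that clade.
Char. 2: derived state 'no' in K only — an autapomorphy, so it tells us nothing about relationships among taxa.
Only K and U show the derived state 'yes' for Char. 3, supporting them as a clade.
All ingroup taxa share the derived state 'no' for Char. 4; it defines the ingroup but does not resolve relationships within it.
Char. 5: derived state 'no' in T only — an autapomorphy, so it tells us nothing about relationships among taxa.
Most parsimonious ingroup topology: (Y,((K,U),T)).
Y is sister to the clade containing all other ingroup taxa, so it is the earliest-diverging (most basal) ingroup lineage.

Y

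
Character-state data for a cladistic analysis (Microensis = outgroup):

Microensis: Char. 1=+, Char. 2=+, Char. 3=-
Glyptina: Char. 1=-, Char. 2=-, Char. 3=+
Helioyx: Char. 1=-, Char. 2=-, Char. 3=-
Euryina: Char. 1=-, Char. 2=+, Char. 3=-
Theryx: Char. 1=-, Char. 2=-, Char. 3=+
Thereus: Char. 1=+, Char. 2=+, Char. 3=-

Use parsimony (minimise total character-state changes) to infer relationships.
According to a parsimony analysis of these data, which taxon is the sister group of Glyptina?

Character polarity is set by the outgroup: the derived state is whichever differs from the outgroup's state, so for Char. 1, Char. 2 the derived state is '-', and for the remaining characters it is '+'.
Char. 1: derived state '-' in Euryina, Glyptina, Helioyx, and Theryx only — synapomorphy for {Euryina, Glyptina, Helioyx, Theryx}.
Char. 2: derived state '-' in Glyptina, Helioyx, and Theryx only — synapomorphy for {Glyptina, Helioyx, Theryx}.
Only Glyptina and Theryx show the derived state '+' for Char. 3, supporting them as a clade.
Most parsimonious ingroup topology: ((((Glyptina,Theryx),Helioyx),Euryina),Thereus).
Glyptina and Theryx form a cherry on this tree, so they are sister taxa.

Theryx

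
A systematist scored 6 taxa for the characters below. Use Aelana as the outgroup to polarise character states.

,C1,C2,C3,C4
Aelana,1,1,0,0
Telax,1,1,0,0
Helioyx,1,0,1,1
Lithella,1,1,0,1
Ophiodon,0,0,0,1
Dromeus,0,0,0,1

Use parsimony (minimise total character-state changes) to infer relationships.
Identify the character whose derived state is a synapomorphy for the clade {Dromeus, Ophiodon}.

Character polarity is set by the outgroup: the derived state is whichever differs from the outgroup's state, so for C1, C2 the derived state is '0', and for the remaining characters it is '1'.
C1 (derived state '0') is shared by Dromeus and Ophiodon — a synapomorphy uniting that clade.
C2 (derived state '0') is shared by Dromeus, Helioyx, and Ophiodon — a synapomorphy uniting that clade.
C3 (derived state '1') is unique to Helioyx (autapomorphy; uninformative for grouping).
C4 (derived state '1') is shared by Dromeus, Helioyx, Lithella, and Ophiodon — a synapomorphy uniting that clade.
Most parsimonious ingroup topology: (Telax,((Helioyx,(Ophiodon,Dromeus)),Lithella)).
The clade {Dromeus, Ophiodon} is supported by C1: its derived state '0' occurs in exactly those taxa and in no other taxon (including the outgroup).

C1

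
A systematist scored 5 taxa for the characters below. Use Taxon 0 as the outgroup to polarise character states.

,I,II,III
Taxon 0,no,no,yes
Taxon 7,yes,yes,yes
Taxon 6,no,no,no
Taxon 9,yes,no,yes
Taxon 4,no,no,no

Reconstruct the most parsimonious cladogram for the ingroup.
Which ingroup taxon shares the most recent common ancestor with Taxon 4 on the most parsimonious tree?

Character polarity is set by the outgroup: the derived state is whichever differs from the outgroup's state, so for III the derived state is 'no', and for the remaining characters it is 'yes'.
Only Taxon 7 and Taxon 9 show the derived state 'yes' for I, supporting them as a clade.
II (derived state 'yes') is unique to Taxon 7 (autapomorphy; uninformative for grouping).
Only Taxon 4 and Taxon 6 show the derived state 'no' for III, supporting them as a clade.
Most parsimonious ingroup topology: ((Taxon 7,Taxon 9),(Taxon 6,Taxon 4)).
Taxon 4 and Taxon 6 form a cherry on this tree, so they are sister taxa.

Taxon 6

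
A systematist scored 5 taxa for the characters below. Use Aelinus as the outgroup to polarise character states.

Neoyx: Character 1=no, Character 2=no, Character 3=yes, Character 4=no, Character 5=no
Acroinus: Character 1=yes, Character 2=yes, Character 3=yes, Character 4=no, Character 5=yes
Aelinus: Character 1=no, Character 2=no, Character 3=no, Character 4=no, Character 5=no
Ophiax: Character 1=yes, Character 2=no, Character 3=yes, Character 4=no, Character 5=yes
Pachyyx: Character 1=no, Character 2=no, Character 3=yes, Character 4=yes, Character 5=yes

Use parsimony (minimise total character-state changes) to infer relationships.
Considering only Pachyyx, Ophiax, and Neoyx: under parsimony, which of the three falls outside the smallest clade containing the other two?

Neoyx

The outgroup has state 'no' for every character, so 'yes' is the derived state throughout.
Character 1: derived state 'yes' in Acroinus and Ophiax only — synapomorphy for {Acroinus, Ophiax}.
Character 2 (derived state 'yes') is unique to Acroinus (autapomorphy; uninformative for grouping).
All ingroup taxa share the derived state 'yes' for Character 3; it defines the ingroup but does not resolve relationships within it.
Character 4 (derived state 'yes') is unique to Pachyyx (autapomorphy; uninformative for grouping).
Only Acroinus, Ophiax, and Pachyyx show the derived state 'yes' for Character 5, supporting them as a clade.
Most parsimonious ingroup topology: (((Acroinus,Ophiax),Pachyyx),Neoyx).
Ophiax and Pachyyx share a more recent common ancestor with each other than either does with Neoyx, so Neoyx is the least closely related of the three.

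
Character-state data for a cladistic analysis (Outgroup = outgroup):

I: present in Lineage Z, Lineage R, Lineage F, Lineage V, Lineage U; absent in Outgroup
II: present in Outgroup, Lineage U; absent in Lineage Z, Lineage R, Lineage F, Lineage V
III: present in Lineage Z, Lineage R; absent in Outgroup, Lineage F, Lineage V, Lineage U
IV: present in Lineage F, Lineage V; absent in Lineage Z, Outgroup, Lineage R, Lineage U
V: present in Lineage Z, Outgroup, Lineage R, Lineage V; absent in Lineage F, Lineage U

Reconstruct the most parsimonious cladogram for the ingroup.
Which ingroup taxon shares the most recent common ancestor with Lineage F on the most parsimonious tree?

Lineage V

Character polarity is set by the outgroup: the derived state is whichever differs from the outgroup's state, so for II, V the derived state is 'absent', and for the remaining characters it is 'present'.
All ingroup taxa share the derived state 'present' for I; it defines the ingroup but does not resolve relationships within it.
II (derived state 'absent') is shared by Lineage F, Lineage R, Lineage V, and Lineage Z — a synapomorphy uniting that clade.
III (derived state 'present') is shared by Lineage R and Lineage Z — a synapomorphy uniting that clade.
Only Lineage F and Lineage V show the derived state 'present' for IV, supporting them as a clade.
V (state 'absent') occurs in Lineage F and Lineage U but conflicts with the nesting implied by the other characters — most parsimoniously interpreted as homoplasy.
Most parsimonious ingroup topology: (((Lineage F,Lineage V),(Lineage R,Lineage Z)),Lineage U).
Lineage F and Lineage V form a cherry on this tree, so they are sister taxa.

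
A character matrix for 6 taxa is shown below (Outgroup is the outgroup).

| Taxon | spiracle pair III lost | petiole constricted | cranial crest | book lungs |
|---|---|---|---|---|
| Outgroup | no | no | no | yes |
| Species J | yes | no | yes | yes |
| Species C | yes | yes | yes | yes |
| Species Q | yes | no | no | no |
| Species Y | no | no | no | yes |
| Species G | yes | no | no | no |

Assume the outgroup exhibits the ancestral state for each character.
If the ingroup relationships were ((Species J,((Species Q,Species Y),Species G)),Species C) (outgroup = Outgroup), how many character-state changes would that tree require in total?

Map each character onto ((Species J,((Species Q,Species Y),Species G)),Species C) (rooted by Outgroup) and count the minimum state changes it requires (Fitch parsimony):
spiracle pair III lost: 2; petiole constricted: 1; cranial crest: 2; book lungs: 2.
Total tree length = 7.

7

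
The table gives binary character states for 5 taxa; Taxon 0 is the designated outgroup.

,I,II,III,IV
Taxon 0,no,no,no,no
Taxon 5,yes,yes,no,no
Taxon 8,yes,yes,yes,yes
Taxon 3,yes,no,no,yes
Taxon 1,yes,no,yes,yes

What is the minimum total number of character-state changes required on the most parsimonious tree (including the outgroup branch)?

The outgroup has state 'no' for every character, so 'yes' is the derived state throughout.
I (derived state 'yes') is shared by all ingroup taxa — unites the whole ingroup.
II groups Taxon 5 and Taxon 8, which is incompatible with the clades supported by the remaining characters; treating it as convergent (homoplasy) costs fewer steps than any alternative tree.
Only Taxon 1 and Taxon 8 show the derived state 'yes' for III, supporting them as a clade.
IV: derived state 'yes' in Taxon 1, Taxon 3, and Taxon 8 only — synapomorphy for {Taxon 1, Taxon 3, Taxon 8}.
Most parsimonious ingroup topology: (Taxon 5,((Taxon 8,Taxon 1),Taxon 3)).
Changes per character on this tree: I: 1; II: 2; III: 1; IV: 1.
Total = 5.

5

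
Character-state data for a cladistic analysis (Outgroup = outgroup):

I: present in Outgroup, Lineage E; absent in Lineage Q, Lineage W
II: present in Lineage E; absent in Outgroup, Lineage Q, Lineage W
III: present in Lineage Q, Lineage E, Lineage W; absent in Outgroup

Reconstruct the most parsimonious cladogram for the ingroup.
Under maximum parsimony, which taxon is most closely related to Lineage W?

Character polarity is set by the outgroup: the derived state is whichever differs from the outgroup's state, so for I the derived state is 'absent', and for the remaining characters it is 'present'.
Only Lineage Q and Lineage W show the derived state 'absent' for I, supporting them as a clade.
II (derived state 'present') is unique to Lineage E (autapomorphy; uninformative for grouping).
All ingroup taxa share the derived state 'present' for III; it defines the ingroup but does not resolve relationships within it.
Most parsimonious ingroup topology: ((Lineage Q,Lineage W),Lineage E).
Lineage W and Lineage Q form a cherry on this tree, so they are sister taxa.

Lineage Q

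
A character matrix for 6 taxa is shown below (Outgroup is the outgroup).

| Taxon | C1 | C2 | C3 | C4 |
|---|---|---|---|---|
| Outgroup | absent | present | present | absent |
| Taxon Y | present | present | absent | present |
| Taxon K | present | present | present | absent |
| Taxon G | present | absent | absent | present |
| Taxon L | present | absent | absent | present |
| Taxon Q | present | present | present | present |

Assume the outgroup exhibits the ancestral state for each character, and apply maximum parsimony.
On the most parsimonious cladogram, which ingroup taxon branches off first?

Taxon K

Character polarity is set by the outgroup: the derived state is whichever differs from the outgroup's state, so for C2, C3 the derived state is 'absent', and for the remaining characters it is 'present'.
C1 (derived state 'present') is shared by all ingroup taxa — unites the whole ingroup.
C2: derived state 'absent' in Taxon G and Taxon L only — synapomorphy for {Taxon G, Taxon L}.
C3: derived state 'absent' in Taxon G, Taxon L, and Taxon Y only — synapomorphy for {Taxon G, Taxon L, Taxon Y}.
Only Taxon G, Taxon L, Taxon Q, and Taxon Y show the derived state 'present' for C4, supporting them as a clade.
Most parsimonious ingroup topology: (((Taxon Y,(Taxon G,Taxon L)),Taxon Q),Taxon K).
Taxon K is sister to the clade containing all other ingroup taxa, so it is the earliest-diverging (most basal) ingroup lineage.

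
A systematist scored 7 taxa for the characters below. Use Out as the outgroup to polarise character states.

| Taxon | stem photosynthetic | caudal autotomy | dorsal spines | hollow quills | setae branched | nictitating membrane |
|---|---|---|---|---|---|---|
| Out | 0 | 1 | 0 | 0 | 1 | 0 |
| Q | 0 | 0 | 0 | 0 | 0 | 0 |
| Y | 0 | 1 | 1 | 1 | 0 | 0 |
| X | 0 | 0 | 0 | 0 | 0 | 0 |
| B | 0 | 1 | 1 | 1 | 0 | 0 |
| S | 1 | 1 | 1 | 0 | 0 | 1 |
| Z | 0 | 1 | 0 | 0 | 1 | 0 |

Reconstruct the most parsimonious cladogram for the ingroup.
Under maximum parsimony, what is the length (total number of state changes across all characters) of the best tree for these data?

Character polarity is set by the outgroup: the derived state is whichever differs from the outgroup's state, so for caudal autotomy, setae branched the derived state is '0', and for the remaining characters it is '1'.
stem photosynthetic (derived state '1') is unique to S (autapomorphy; uninformative for grouping).
caudal autotomy: derived state '0' in Q and X only — synapomorphy for {Q, X}.
dorsal spines (derived state '1') is shared by B, S, and Y — a synapomorphy uniting that clade.
hollow quills: derived state '1' in B and Y only — synapomorphy for {B, Y}.
setae branched (derived state '0') is shared by B, Q, S, X, and Y — a synapomorphy uniting that clade.
nictitating membrane (derived state '1') is unique to S (autapomorphy; uninformative for grouping).
Most parsimonious ingroup topology: (((Q,X),((Y,B),S)),Z).
Changes per character on this tree: stem photosynthetic: 1; caudal autotomy: 1; dorsal spines: 1; hollow quills: 1; setae branched: 1; nictitating membrane: 1.
Total = 6.

6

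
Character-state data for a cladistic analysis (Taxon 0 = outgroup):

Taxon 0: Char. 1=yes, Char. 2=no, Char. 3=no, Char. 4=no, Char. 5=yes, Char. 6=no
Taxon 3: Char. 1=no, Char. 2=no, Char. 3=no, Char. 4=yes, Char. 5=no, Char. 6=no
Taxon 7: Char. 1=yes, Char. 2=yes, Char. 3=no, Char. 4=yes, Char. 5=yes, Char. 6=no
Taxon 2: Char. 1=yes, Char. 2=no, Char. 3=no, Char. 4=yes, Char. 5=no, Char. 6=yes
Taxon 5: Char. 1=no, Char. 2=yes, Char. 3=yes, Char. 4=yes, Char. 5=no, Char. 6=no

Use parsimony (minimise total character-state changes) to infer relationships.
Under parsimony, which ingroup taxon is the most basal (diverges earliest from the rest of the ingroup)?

Character polarity is set by the outgroup: the derived state is whichever differs from the outgroup's state, so for Char. 1, Char. 5 the derived state is 'no', and for the remaining characters it is 'yes'.
Only Taxon 3 and Taxon 5 show the derived state 'no' for Char. 1, supporting them as a clade.
Char. 2 groups Taxon 5 and Taxon 7, which is incompatible with the clades supported by the remaining characters; treating it as convergent (homoplasy) costs fewer steps than any alternative tree.
Char. 3: derived state 'yes' in Taxon 5 only — an autapomorphy, so it tells us nothing about relationships among taxa.
All ingroup taxa share the derived state 'yes' for Char. 4; it defines the ingroup but does not resolve relationships within it.
Char. 5: derived state 'no' in Taxon 2, Taxon 3, and Taxon 5 only — synapomorphy for {Taxon 2, Taxon 3, Taxon 5}.
Char. 6: derived state 'yes' in Taxon 2 only — an autapomorphy, so it tells us nothing about relationships among taxa.
Most parsimonious ingroup topology: (((Taxon 3,Taxon 5),Taxon 2),Taxon 7).
Taxon 7 is sister to the clade containing all other ingroup taxa, so it is the earliest-diverging (most basal) ingroup lineage.

Taxon 7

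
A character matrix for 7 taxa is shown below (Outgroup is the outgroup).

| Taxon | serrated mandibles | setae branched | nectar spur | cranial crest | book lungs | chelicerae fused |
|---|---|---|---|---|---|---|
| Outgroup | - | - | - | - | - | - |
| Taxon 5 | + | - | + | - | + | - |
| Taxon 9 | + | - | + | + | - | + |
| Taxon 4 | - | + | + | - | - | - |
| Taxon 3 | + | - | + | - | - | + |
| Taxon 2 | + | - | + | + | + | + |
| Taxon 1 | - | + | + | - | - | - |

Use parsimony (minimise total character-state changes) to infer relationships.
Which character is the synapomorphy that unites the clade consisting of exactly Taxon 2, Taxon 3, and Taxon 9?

The outgroup has state '-' for every character, so '+' is the derived state throughout.
serrated mandibles: derived state '+' in Taxon 2, Taxon 3, Taxon 5, and Taxon 9 only — synapomorphy for {Taxon 2, Taxon 3, Taxon 5, Taxon 9}.
Only Taxon 1 and Taxon 4 show the derived state '+' for setae branched, supporting them as a clade.
nectar spur (derived state '+') is shared by all ingroup taxa — unites the whole ingroup.
cranial crest: derived state '+' in Taxon 2 and Taxon 9 only — synapomorphy for {Taxon 2, Taxon 9}.
book lungs groups Taxon 2 and Taxon 5, which is incompatible with the clades supported by the remaining characters; treating it as convergent (homoplasy) costs fewer steps than any alternative tree.
chelicerae fused: derived state '+' in Taxon 2, Taxon 3, and Taxon 9 only — synapomorphy for {Taxon 2, Taxon 3, Taxon 9}.
Most parsimonious ingroup topology: ((Taxon 5,((Taxon 9,Taxon 2),Taxon 3)),(Taxon 4,Taxon 1)).
The clade {Taxon 2, Taxon 3, Taxon 9} is supported by chelicerae fused: its derived state '+' occurs in exactly those taxa and in no other taxon (including the outgroup).

chelicerae fused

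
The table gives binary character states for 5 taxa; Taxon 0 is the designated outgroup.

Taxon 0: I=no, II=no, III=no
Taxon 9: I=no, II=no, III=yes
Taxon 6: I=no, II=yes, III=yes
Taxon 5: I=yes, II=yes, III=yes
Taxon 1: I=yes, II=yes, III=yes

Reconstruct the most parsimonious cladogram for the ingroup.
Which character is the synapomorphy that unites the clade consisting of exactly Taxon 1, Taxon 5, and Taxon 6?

The outgroup has state 'no' for every character, so 'yes' is the derived state throughout.
I (derived state 'yes') is shared by Taxon 1 and Taxon 5 — a synapomorphy uniting that clade.
II: derived state 'yes' in Taxon 1, Taxon 5, and Taxon 6 only — synapomorphy for {Taxon 1, Taxon 5, Taxon 6}.
III (derived state 'yes') is shared by all ingroup taxa — unites the whole ingroup.
Most parsimonious ingroup topology: (Taxon 9,(Taxon 6,(Taxon 5,Taxon 1))).
The clade {Taxon 1, Taxon 5, Taxon 6} is supported by II: its derived state 'yes' occurs in exactly those taxa and in no other taxon (including the outgroup).

II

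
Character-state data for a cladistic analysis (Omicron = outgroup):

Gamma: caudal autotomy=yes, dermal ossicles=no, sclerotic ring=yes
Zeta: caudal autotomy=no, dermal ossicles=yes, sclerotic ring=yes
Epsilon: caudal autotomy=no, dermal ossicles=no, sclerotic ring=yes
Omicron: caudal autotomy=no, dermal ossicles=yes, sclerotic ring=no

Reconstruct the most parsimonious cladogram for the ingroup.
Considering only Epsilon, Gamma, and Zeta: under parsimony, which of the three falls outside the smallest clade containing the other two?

Character polarity is set by the outgroup: the derived state is whichever differs from the outgroup's state, so for dermal ossicles the derived state is 'no', and for the remaining characters it is 'yes'.
caudal autotomy (derived state 'yes') is unique to Gamma (autapomorphy; uninformative for grouping).
dermal ossicles (derived state 'no') is shared by Epsilon and Gamma — a synapomorphy uniting that clade.
sclerotic ring (derived state 'yes') is shared by all ingroup taxa — unites the whole ingroup.
Most parsimonious ingroup topology: ((Epsilon,Gamma),Zeta).
Gamma and Epsilon share a more recent common ancestor with each other than either does with Zeta, so Zeta is the least closely related of the three.

Zeta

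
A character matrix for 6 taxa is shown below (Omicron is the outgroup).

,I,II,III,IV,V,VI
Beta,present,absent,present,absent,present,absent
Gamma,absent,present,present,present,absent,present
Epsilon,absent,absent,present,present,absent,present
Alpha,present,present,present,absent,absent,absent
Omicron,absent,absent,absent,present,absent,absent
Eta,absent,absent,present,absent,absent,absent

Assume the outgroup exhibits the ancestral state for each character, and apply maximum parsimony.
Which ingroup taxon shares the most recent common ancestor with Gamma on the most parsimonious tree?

Epsilon

Character polarity is set by the outgroup: the derived state is whichever differs from the outgroup's state, so for IV the derived state is 'absent', and for the remaining characters it is 'present'.
Only Alpha and Beta show the derived state 'present' for I, supporting them as a clade.
II groups Alpha and Gamma, which is incompatible with the clades supported by the remaining characters; treating it as convergent (homoplasy) costs fewer steps than any alternative tree.
All ingroup taxa share the derived state 'present' for III; it defines the ingroup but does not resolve relationships within it.
IV: derived state 'absent' in Alpha, Beta, and Eta only — synapomorphy for {Alpha, Beta, Eta}.
V: derived state 'present' in Beta only — an autapomorphy, so it tells us nothing about relationships among taxa.
VI: derived state 'present' in Epsilon and Gamma only — synapomorphy for {Epsilon, Gamma}.
Most parsimonious ingroup topology: (((Alpha,Beta),Eta),(Gamma,Epsilon)).
Gamma and Epsilon form a cherry on this tree, so they are sister taxa.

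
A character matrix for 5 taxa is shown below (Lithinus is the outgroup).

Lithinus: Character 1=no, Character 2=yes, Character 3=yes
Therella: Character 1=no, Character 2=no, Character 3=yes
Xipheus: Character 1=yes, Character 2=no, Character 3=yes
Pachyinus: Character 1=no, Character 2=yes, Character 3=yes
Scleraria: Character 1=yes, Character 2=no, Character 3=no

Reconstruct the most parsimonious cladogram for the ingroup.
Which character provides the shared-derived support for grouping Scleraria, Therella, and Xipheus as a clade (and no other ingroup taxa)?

Character 2

Character polarity is set by the outgroup: the derived state is whichever differs from the outgroup's state, so for Character 2, Character 3 the derived state is 'no', and for the remaining characters it is 'yes'.
Only Scleraria and Xipheus show the derived state 'yes' for Character 1, supporting them as a clade.
Character 2: derived state 'no' in Scleraria, Therella, and Xipheus only — synapomorphy for {Scleraria, Therella, Xipheus}.
Character 3 (derived state 'no') is unique to Scleraria (autapomorphy; uninformative for grouping).
Most parsimonious ingroup topology: ((Therella,(Xipheus,Scleraria)),Pachyinus).
The clade {Scleraria, Therella, Xipheus} is supported by Character 2: its derived state 'no' occurs in exactly those taxa and in no other taxon (including the outgroup).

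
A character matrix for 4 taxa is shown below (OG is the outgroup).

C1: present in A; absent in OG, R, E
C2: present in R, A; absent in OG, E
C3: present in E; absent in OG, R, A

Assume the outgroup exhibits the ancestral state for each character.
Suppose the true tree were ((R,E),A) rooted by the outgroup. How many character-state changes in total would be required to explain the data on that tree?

4

Map each character onto ((R,E),A) (rooted by OG) and count the minimum state changes it requires (Fitch parsimony):
C1: 1; C2: 2; C3: 1.
Total tree length = 4.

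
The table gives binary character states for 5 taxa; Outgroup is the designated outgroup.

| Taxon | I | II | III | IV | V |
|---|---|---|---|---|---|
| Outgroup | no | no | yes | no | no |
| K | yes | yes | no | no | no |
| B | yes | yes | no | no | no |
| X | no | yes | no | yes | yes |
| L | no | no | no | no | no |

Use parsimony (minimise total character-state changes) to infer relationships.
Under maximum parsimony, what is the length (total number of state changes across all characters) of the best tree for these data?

5

Character polarity is set by the outgroup: the derived state is whichever differs from the outgroup's state, so for III the derived state is 'no', and for the remaining characters it is 'yes'.
Only B and K show the derived state 'yes' for I, supporting them as a clade.
II (derived state 'yes') is shared by B, K, and X — a synapomorphy uniting that clade.
All ingroup taxa share the derived state 'no' for III; it defines the ingroup but does not resolve relationships within it.
IV: derived state 'yes' in X only — an autapomorphy, so it tells us nothing about relationships among taxa.
V: derived state 'yes' in X only — an autapomorphy, so it tells us nothing about relationships among taxa.
Most parsimonious ingroup topology: (((K,B),X),L).
Changes per character on this tree: I: 1; II: 1; III: 1; IV: 1; V: 1.
Total = 5.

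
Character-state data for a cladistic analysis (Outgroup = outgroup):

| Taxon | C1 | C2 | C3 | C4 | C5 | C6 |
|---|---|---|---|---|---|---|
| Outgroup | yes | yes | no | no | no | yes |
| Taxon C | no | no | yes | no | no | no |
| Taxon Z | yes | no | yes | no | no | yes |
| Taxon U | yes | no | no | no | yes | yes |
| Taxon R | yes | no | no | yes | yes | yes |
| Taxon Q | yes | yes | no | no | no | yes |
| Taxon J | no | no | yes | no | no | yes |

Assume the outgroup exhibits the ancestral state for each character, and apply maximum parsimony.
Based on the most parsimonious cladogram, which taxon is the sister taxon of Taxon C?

Character polarity is set by the outgroup: the derived state is whichever differs from the outgroup's state, so for C1, C2, C6 the derived state is 'no', and for the remaining characters it is 'yes'.
C1 (derived state 'no') is shared by Taxon C and Taxon J — a synapomorphy uniting that clade.
C2: derived state 'no' in Taxon C, Taxon J, Taxon R, Taxon U, and Taxon Z only — synapomorphy for {Taxon C, Taxon J, Taxon R, Taxon U, Taxon Z}.
C3: derived state 'yes' in Taxon C, Taxon J, and Taxon Z only — synapomorphy for {Taxon C, Taxon J, Taxon Z}.
C4 (derived state 'yes') is unique to Taxon R (autapomorphy; uninformative for grouping).
Only Taxon R and Taxon U show the derived state 'yes' for C5, supporting them as a clade.
C6 (derived state 'no') is unique to Taxon C (autapomorphy; uninformative for grouping).
Most parsimonious ingroup topology: ((((Taxon C,Taxon J),Taxon Z),(Taxon U,Taxon R)),Taxon Q).
Taxon C and Taxon J form a cherry on this tree, so they are sister taxa.

Taxon J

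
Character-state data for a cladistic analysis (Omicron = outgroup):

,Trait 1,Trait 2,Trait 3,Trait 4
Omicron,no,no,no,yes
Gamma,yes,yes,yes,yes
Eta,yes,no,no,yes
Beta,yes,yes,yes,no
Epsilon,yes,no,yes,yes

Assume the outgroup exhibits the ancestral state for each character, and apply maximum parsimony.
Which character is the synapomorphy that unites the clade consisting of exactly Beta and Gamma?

Character polarity is set by the outgroup: the derived state is whichever differs from the outgroup's state, so for Trait 4 the derived state is 'no', and for the remaining characters it is 'yes'.
Trait 1 (derived state 'yes') is shared by all ingroup taxa — unites the whole ingroup.
Only Beta and Gamma show the derived state 'yes' for Trait 2, supporting them as a clade.
Trait 3 (derived state 'yes') is shared by Beta, Epsilon, and Gamma — a synapomorphy uniting that clade.
Trait 4 (derived state 'no') is unique to Beta (autapomorphy; uninformative for grouping).
Most parsimonious ingroup topology: (((Gamma,Beta),Epsilon),Eta).
The clade {Beta, Gamma} is supported by Trait 2: its derived state 'yes' occurs in exactly those taxa and in no other taxon (including the outgroup).

Trait 2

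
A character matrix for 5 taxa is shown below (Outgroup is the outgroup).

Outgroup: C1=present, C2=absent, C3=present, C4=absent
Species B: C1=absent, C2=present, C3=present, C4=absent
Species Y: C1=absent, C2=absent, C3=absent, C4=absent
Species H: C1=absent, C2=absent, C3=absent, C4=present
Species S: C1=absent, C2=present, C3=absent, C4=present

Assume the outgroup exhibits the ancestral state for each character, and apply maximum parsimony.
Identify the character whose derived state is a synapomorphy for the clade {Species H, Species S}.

Character polarity is set by the outgroup: the derived state is whichever differs from the outgroup's state, so for C1, C3 the derived state is 'absent', and for the remaining characters it is 'present'.
C1 (derived state 'absent') is shared by all ingroup taxa — unites the whole ingroup.
C2 groups Species B and Species S, which is incompatible with the clades supported by the remaining characters; treating it as convergent (homoplasy) costs fewer steps than any alternative tree.
C3: derived state 'absent' in Species H, Species S, and Species Y only — synapomorphy for {Species H, Species S, Species Y}.
C4: derived state 'present' in Species H and Species S only — synapomorphy for {Species H, Species S}.
Most parsimonious ingroup topology: (Species B,(Species Y,(Species H,Species S))).
The clade {Species H, Species S} is supported by C4: its derived state 'present' occurs in exactly those taxa and in no other taxon (including the outgroup).

C4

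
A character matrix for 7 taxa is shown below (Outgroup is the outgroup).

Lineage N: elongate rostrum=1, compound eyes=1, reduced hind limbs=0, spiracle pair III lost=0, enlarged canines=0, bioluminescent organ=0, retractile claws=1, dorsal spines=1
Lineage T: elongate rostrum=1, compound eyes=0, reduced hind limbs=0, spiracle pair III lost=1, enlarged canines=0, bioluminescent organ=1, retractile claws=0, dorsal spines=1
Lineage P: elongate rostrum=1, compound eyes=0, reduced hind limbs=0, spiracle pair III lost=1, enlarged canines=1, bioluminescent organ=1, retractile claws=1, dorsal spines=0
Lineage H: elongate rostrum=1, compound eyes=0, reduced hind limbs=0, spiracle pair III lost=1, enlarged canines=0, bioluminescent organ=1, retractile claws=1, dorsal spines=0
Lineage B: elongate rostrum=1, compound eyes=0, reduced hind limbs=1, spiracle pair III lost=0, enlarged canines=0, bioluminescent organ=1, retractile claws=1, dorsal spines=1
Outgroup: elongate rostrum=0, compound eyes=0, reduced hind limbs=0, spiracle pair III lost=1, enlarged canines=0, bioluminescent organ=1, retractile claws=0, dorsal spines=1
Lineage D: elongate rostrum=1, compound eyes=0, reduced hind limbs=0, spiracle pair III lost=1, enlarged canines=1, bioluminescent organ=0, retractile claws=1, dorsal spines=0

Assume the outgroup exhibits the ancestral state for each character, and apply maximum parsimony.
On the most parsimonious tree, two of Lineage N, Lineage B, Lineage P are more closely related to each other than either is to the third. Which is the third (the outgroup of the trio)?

Lineage P

Character polarity is set by the outgroup: the derived state is whichever differs from the outgroup's state, so for spiracle pair III lost, bioluminescent organ, dorsal spines the derived state is '0', and for the remaining characters it is '1'.
elongate rostrum (derived state '1') is shared by all ingroup taxa — unites the whole ingroup.
compound eyes: derived state '1' in Lineage N only — an autapomorphy, so it tells us nothing about relationships among taxa.
reduced hind limbs: derived state '1' in Lineage B only — an autapomorphy, so it tells us nothing about relationships among taxa.
spiracle pair III lost: derived state '0' in Lineage B and Lineage N only — synapomorphy for {Lineage B, Lineage N}.
enlarged canines (derived state '1') is shared by Lineage D and Lineage P — a synapomorphy uniting that clade.
bioluminescent organ (state '0') occurs in Lineage D and Lineage N but conflicts with the nesting implied by the other characters — most parsimoniously interpreted as homoplasy.
retractile claws (derived state '1') is shared by Lineage B, Lineage D, Lineage H, Lineage N, and Lineage P — a synapomorphy uniting that clade.
dorsal spines (derived state '0') is shared by Lineage D, Lineage H, and Lineage P — a synapomorphy uniting that clade.
Most parsimonious ingroup topology: (Lineage T,((Lineage H,(Lineage P,Lineage D)),(Lineage B,Lineage N))).
Lineage N and Lineage B share a more recent common ancestor with each other than either does with Lineage P, so Lineage P is the least closely related of the three.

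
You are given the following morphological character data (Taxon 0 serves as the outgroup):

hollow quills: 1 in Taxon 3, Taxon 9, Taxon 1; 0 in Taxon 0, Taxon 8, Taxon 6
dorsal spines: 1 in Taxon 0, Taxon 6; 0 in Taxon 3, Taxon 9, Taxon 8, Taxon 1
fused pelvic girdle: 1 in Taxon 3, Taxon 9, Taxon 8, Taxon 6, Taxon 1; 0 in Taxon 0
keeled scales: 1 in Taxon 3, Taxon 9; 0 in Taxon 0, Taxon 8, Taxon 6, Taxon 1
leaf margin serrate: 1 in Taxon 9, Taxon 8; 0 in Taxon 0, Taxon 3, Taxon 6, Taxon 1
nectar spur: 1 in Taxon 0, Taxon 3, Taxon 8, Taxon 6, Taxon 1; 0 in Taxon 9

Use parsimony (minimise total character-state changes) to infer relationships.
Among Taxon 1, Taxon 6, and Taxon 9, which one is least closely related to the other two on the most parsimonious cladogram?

Taxon 6

Character polarity is set by the outgroup: the derived state is whichever differs from the outgroup's state, so for dorsal spines, nectar spur the derived state is '0', and for the remaining characters it is '1'.
hollow quills: derived state '1' in Taxon 1, Taxon 3, and Taxon 9 only — synapomorphy for {Taxon 1, Taxon 3, Taxon 9}.
Only Taxon 1, Taxon 3, Taxon 8, and Taxon 9 show the derived state '0' for dorsal spines, supporting them as a clade.
All ingroup taxa share the derived state '1' for fused pelvic girdle; it defines the ingroup but does not resolve relationships within it.
keeled scales (derived state '1') is shared by Taxon 3 and Taxon 9 — a synapomorphy uniting that clade.
leaf margin serrate (state '1') occurs in Taxon 8 and Taxon 9 but conflicts with the nesting implied by the other characters — most parsimoniously interpreted as homoplasy.
nectar spur: derived state '0' in Taxon 9 only — an autapomorphy, so it tells us nothing about relationships among taxa.
Most parsimonious ingroup topology: ((((Taxon 3,Taxon 9),Taxon 1),Taxon 8),Taxon 6).
Taxon 1 and Taxon 9 share a more recent common ancestor with each other than either does with Taxon 6, so Taxon 6 is the least closely related of the three.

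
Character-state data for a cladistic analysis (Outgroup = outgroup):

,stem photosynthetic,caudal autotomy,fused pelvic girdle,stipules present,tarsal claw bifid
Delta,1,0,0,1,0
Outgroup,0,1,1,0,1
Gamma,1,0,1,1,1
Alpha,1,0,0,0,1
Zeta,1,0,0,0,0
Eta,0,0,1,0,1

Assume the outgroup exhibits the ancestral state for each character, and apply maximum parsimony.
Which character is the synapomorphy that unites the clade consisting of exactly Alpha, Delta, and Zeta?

fused pelvic girdle

Character polarity is set by the outgroup: the derived state is whichever differs from the outgroup's state, so for caudal autotomy, fused pelvic girdle, tarsal claw bifid the derived state is '0', and for the remaining characters it is '1'.
stem photosynthetic: derived state '1' in Alpha, Delta, Gamma, and Zeta only — synapomorphy for {Alpha, Delta, Gamma, Zeta}.
All ingroup taxa share the derived state '0' for caudal autotomy; it defines the ingroup but does not resolve relationships within it.
Only Alpha, Delta, and Zeta show the derived state '0' for fused pelvic girdle, supporting them as a clade.
stipules present (state '1') occurs in Delta and Gamma but conflicts with the nesting implied by the other characters — most parsimoniously interpreted as homoplasy.
Only Delta and Zeta show the derived state '0' for tarsal claw bifid, supporting them as a clade.
Most parsimonious ingroup topology: (((Alpha,(Zeta,Delta)),Gamma),Eta).
The clade {Alpha, Delta, Zeta} is supported by fused pelvic girdle: its derived state '0' occurs in exactly those taxa and in no other taxon (including the outgroup).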